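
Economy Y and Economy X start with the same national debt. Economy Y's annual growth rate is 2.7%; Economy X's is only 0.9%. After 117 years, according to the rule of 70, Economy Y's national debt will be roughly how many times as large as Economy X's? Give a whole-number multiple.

Rate gap = 2.7% − 0.9% = 1.8 points.
The ratio doubles every 70/1.8 ≈ 38.89 years.
117/38.89 ≈ 3.01 doublings → ratio ≈ 2^3.01 ≈ 8.

roughly 8 times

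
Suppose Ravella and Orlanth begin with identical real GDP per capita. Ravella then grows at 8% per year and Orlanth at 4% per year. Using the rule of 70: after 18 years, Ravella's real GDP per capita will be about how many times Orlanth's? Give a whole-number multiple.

about 2 times

Rate gap = 8% − 4% = 4 points.
The ratio doubles every 70/4 ≈ 17.50 years.
18/17.50 ≈ 1.03 doublings → ratio ≈ 2^1.03 ≈ 2.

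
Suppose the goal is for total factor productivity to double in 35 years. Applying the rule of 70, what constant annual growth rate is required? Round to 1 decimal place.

70 / 35 ≈ 2.00, so about 2.0% a year.

about 2.0% a year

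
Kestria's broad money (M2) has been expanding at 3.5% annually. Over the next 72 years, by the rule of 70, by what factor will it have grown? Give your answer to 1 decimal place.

about 12.1 times

Doubling time ≈ 70/3.5 = 20.00 years.
72 years / 20.00 ≈ 3.60 doublings → factor 2^3.60 ≈ 12.1.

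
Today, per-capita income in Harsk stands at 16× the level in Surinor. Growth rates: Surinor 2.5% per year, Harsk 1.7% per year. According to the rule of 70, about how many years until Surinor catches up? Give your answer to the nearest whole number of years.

≈ 350 years

The growth-rate gap is 2.5% − 1.7% = 0.8 percentage points.
So the ratio between them halves every 70/0.8 ≈ 87.50 years.
A 16× gap closes after 4 halvings: 4 × 87.50 ≈ 350 years.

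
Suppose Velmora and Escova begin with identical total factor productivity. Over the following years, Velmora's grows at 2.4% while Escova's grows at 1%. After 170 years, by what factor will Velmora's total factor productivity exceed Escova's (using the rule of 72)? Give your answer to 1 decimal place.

Only the 1.4-point difference matters.
72/1.4 ≈ 51.43 years per doubling of the ratio; 170 years gives 3.31 doublings, so ≈ 9.9×.

around 9.9 times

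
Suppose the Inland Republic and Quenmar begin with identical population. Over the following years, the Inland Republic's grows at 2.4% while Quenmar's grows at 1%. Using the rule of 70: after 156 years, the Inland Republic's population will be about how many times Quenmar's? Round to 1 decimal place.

Rate gap = 2.4% − 1% = 1.4 points.
The ratio doubles every 70/1.4 ≈ 50.00 years.
156/50.00 ≈ 3.12 doublings → ratio ≈ 2^3.12 ≈ 8.7.

roughly 8.7 times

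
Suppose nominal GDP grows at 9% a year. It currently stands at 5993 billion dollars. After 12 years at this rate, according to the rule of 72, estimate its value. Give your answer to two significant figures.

Doubling time ≈ 72/9 = 8.00 years.
12 years is 12/8.00 ≈ 1.50 doublings, a factor of 2^1.50 ≈ 2.83.
5993 × 2.83 ≈ 17000 billion dollars.

about 17000 billion dollars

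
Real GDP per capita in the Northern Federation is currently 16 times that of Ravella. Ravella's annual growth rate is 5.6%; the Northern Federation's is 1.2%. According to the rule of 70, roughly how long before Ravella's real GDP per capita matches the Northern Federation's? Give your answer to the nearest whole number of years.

≈ 64 years

The growth-rate gap is 5.6% − 1.2% = 4.4 percentage points.
So the ratio between them halves every 70/4.4 ≈ 15.91 years.
A 16 times gap closes after 4 halvings: 4 × 15.91 ≈ 64 years.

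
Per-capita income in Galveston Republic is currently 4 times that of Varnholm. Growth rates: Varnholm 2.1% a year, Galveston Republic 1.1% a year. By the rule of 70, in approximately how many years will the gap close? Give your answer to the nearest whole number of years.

The growth-rate gap is 2.1% − 1.1% = 1 percentage point.
So the ratio between them halves every 70/1 ≈ 70.00 years.
A 4 times gap closes after 2 halvings: 2 × 70.00 ≈ 140 years.

around 140 years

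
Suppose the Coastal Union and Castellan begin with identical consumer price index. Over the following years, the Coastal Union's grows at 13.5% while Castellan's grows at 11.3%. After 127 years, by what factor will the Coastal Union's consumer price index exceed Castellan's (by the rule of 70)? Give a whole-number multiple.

Only the 2.2-point difference matters.
70/2.2 ≈ 31.82 years per doubling of the ratio; 127 years gives 3.99 doublings, so ≈ 16×.

about 16 times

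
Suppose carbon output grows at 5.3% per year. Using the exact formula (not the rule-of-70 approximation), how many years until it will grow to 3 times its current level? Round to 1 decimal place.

21.3 years

t = ln(3) / ln(1 + 0.053) = 1.0986 / 0.051643 ≈ 21.27.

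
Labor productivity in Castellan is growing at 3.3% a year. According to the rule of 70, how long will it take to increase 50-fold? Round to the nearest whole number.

One doubling takes 70/3.3 = 21.21 years.
Reaching 50× takes log₂(50) ≈ 5.64 doublings.
5.64 × 21.21 ≈ 120 years.

roughly 120 years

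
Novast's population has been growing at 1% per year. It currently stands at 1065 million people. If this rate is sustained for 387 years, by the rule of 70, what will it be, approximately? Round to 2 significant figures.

It doubles every 70/1 ≈ 70.00 years, so 387 years is 5.53 doublings.
2^5.53 ≈ 46.21; 1065 × 46.21 ≈ 49000 million people.

49000 million people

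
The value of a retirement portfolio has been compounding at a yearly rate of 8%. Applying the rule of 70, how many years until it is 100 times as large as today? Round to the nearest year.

approximately 58 years

At 8% it doubles every 70/8 ≈ 8.75 years.
Reaching 100× takes log₂(100) ≈ 6.64 doublings.
6.64 × 8.75 ≈ 58 years.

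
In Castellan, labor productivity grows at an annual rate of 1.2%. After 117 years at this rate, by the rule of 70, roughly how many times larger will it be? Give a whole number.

Doubling time ≈ 70/1.2 = 58.33 years.
117/58.33 ≈ 2 doublings, so about 2^2 = 4×.

≈ 4 times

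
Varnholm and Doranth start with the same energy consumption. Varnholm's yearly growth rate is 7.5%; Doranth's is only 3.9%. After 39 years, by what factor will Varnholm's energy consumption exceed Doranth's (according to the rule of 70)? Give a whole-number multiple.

Varnholm pulls ahead at 3.6 pp per year, so the ratio doubles every 70/3.6 ≈ 19.44 years.
In 39 years that's 2.01 doublings: 2^2.01 ≈ 4.

≈ 4 times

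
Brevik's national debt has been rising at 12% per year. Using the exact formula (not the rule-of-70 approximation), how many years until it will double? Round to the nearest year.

6 years

t = ln(2) / ln(1 + 0.12) = 0.6931 / 0.113329 ≈ 6.12.
≈ 6 years.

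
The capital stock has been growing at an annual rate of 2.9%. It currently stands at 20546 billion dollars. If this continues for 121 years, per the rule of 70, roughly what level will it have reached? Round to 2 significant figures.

≈ 660000 billion dollars

It doubles every 70/2.9 ≈ 24.14 years, so 121 years is 5.01 doublings.
2^5.01 ≈ 32.22; 20546 × 32.22 ≈ 660000 billion dollars.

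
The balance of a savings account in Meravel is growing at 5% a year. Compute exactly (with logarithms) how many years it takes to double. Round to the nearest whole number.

14 years

t = ln(2) / ln(1 + 0.05) = 0.6931 / 0.048790 ≈ 14.21.
≈ 14 years.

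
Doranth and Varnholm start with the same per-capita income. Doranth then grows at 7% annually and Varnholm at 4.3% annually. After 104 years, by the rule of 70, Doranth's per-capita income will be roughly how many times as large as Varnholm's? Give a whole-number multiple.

Doranth pulls ahead at 2.7 pp per year, so the ratio doubles every 70/2.7 ≈ 25.93 years.
In 104 years that's 4.01 doublings: 2^4.01 ≈ 16.

16 times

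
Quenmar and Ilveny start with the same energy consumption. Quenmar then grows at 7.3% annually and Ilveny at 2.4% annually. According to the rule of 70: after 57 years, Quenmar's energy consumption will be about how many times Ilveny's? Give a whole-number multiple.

16 times

Rate gap = 7.3% − 2.4% = 4.9 points.
The ratio doubles every 70/4.9 ≈ 14.29 years.
57/14.29 ≈ 3.99 doublings → ratio ≈ 2^3.99 ≈ 16.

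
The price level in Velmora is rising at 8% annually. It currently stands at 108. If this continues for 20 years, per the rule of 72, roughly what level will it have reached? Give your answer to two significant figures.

Doubling time ≈ 72/8 = 9.00 years.
20 years is 20/9.00 ≈ 2.22 doublings, a factor of 2^2.22 ≈ 4.66.
108 × 4.66 ≈ 500.

approximately 500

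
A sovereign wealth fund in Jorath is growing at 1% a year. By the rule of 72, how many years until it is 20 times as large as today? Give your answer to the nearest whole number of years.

At 1% it doubles every 72/1 ≈ 72.00 years.
20× is log₂ 20 ≈ 4.32 doublings, so ≈ 4.32 × 72.00 = 311 years.

311 years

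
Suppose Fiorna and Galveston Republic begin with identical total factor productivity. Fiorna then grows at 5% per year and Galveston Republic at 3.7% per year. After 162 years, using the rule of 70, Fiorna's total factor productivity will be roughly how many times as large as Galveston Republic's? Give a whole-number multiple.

8 times

Only the 1.3-point difference matters.
70/1.3 ≈ 53.85 years per doubling of the ratio; 162 years gives 3.01 doublings, so ≈ 8×.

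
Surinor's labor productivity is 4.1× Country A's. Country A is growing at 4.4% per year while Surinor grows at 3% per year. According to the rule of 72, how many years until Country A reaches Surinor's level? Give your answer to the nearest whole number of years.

105 years

What matters is the difference: 1.4 pp.
Rule of 72 on the gap: the ratio halves every 72/1.4 ≈ 51.43 years.
A 4.1× gap takes log₂(4.1) ≈ 2.04 halvings to close: 2.04 × 51.43 ≈ 105 years.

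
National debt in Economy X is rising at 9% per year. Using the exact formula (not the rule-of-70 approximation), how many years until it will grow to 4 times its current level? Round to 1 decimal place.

16.1 years

t = ln(4) / ln(1 + 0.09) = 1.3863 / 0.086178 ≈ 16.09.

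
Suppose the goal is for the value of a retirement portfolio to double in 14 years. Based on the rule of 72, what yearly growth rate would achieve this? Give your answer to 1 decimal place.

about 5.1%

72 / 14 ≈ 5.14, so about 5.1% per year.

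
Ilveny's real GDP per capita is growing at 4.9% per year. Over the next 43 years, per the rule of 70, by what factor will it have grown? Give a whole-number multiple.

≈ 8 times

At 4.9% one doubling takes ≈ 14.29 years; 43 years is 3 of them, so ×8.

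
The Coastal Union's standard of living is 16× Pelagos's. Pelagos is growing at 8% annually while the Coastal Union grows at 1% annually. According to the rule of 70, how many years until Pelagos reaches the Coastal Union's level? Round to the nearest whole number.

The growth-rate gap is 8% − 1% = 7 percentage points.
So the ratio between them halves every 70/7 ≈ 10.00 years.
A 16× gap closes after 4 halvings: 4 × 10.00 ≈ 40 years.

roughly 40 years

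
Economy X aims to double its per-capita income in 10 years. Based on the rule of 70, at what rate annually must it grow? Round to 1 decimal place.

about 7.0% annually

70 / 10 ≈ 7.00, so about 7.0% annually.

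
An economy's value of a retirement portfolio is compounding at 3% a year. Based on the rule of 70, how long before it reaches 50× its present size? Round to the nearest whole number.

around 132 years

One doubling takes 70/3 = 23.33 years.
50× is log₂ 50 ≈ 5.64 doublings, so ≈ 5.64 × 23.33 = 132 years.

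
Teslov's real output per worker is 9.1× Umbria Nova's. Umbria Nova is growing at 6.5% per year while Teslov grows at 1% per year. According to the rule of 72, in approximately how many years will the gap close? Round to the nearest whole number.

Umbria Nova gains on Teslov at 6.5% − 1% = 5.5 points a year.
At that relative rate the gap halves every 72/5.5 ≈ 13.09 years.
A 9.1× gap takes log₂(9.1) ≈ 3.19 halvings to close: 3.19 × 13.09 ≈ 42 years.

approximately 42 years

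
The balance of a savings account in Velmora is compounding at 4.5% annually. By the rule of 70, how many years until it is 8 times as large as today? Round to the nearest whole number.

around 47 years

At 4.5% it doubles every 70/4.5 ≈ 15.56 years.
Getting to 8× needs 3 doublings: 3 × 15.56 ≈ 47 years.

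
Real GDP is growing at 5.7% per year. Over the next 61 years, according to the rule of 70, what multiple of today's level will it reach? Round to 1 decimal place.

≈ 31.3 times

Doubles every ≈ 12.28 years (70/5.7).
61 years is 4.97 doublings; 2^4.97 ≈ 31.3×.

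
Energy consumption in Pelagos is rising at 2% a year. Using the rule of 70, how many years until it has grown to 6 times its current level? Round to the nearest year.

At 2% it doubles every 70/2 ≈ 35.00 years.
6× is log₂ 6 ≈ 2.58 doublings, so ≈ 2.58 × 35.00 = 90 years.

≈ 90 years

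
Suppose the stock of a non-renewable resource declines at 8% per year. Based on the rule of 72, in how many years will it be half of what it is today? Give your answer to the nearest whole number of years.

Falling at 8%, it halves about every 72/8 = 9.00 years.

≈ 9 years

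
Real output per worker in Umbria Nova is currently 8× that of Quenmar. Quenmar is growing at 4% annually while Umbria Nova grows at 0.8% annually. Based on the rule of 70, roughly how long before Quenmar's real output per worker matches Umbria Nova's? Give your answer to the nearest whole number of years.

about 66 years

Quenmar gains on Umbria Nova at 4% − 0.8% = 3.2 points a year.
At that relative rate the gap halves every 70/3.2 ≈ 21.88 years.
An 8× gap closes after 3 halvings: 3 × 21.88 ≈ 66 years.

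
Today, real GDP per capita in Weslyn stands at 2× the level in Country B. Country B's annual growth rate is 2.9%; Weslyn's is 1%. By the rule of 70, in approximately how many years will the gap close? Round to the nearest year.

≈ 37 years

The growth-rate gap is 2.9% − 1% = 1.9 percentage points.
So the ratio between them halves every 70/1.9 ≈ 36.84 years.
A 2× gap closes after 1 halving: 1 × 36.84 ≈ 37 years.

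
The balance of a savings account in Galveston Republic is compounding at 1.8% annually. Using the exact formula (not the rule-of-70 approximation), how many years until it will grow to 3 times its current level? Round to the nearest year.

62 years

t = ln(3) / ln(1 + 0.018) = 1.0986 / 0.017840 ≈ 61.58.
≈ 62 years.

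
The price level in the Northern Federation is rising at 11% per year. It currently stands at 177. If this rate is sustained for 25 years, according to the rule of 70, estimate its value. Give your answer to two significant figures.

approximately 2700

Doubling time ≈ 70/11 = 6.36 years.
25 years is 25/6.36 ≈ 3.93 doublings, a factor of 2^3.93 ≈ 15.24.
177 × 15.24 ≈ 2700.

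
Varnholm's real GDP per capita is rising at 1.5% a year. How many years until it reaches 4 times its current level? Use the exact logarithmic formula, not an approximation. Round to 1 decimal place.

t = ln(4) / ln(1 + 0.015) = 1.3863 / 0.014889 ≈ 93.11.

93.1 years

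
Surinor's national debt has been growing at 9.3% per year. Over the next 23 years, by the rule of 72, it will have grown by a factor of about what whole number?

roughly 8 times

Doubling time ≈ 72/9.3 = 7.74 years.
23/7.74 ≈ 3 doublings, so about 2^3 = 8×.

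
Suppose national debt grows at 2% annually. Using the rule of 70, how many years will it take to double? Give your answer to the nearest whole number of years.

Doubling time ≈ 70 / 2 = 35.00 years.

around 35 years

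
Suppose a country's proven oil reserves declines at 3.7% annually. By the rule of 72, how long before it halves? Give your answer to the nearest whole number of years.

roughly 19 years

The rule works in reverse for decay: 72/3.7 ≈ 19.46 years to halve.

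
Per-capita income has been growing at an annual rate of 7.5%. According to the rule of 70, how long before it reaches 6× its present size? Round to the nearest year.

At 7.5% it doubles every 70/7.5 ≈ 9.33 years.
Reaching 6× takes log₂(6) ≈ 2.58 doublings.
2.58 × 9.33 ≈ 24 years.

roughly 24 years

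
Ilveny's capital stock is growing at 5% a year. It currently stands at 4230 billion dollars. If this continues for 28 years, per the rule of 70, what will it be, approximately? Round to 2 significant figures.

It doubles every 70/5 ≈ 14.00 years, so 28 years is 2.00 doublings.
2^2.00 ≈ 4.00; 4230 × 4.00 ≈ 17000 billion dollars.

around 17000 billion dollars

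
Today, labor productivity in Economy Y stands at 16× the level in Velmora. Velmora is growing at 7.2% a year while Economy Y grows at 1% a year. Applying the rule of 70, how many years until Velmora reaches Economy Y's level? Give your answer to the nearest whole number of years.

around 45 years

Velmora gains on Economy Y at 7.2% − 1% = 6.2 points a year.
At that relative rate the gap halves every 70/6.2 ≈ 11.29 years.
A 16× gap closes after 4 halvings: 4 × 11.29 ≈ 45 years.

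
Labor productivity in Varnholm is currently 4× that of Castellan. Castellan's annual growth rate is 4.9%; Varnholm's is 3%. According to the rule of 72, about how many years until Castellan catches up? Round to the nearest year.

The growth-rate gap is 4.9% − 3% = 1.9 percentage points.
So the ratio between them halves every 72/1.9 ≈ 37.89 years.
A 4× gap closes after 2 halvings: 2 × 37.89 ≈ 76 years.

around 76 years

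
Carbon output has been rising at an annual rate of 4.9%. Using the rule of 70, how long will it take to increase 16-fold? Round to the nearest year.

57 years

One doubling takes 70/4.9 = 14.29 years.
16× is 4 doublings, so 4 × 14.29 ≈ 57 years.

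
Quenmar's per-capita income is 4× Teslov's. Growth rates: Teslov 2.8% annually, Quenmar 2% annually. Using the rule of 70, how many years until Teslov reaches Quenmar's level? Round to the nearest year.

≈ 175 years

What matters is the difference: 0.8 pp.
Rule of 70 on the gap: the ratio halves every 70/0.8 ≈ 87.50 years.
A 4× gap closes after 2 halvings: 2 × 87.50 ≈ 175 years.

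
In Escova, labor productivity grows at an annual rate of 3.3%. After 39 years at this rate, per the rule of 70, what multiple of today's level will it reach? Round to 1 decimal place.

approximately 3.6 times

Doubles every ≈ 21.21 years (70/3.3).
39 years is 1.84 doublings; 2^1.84 ≈ 3.6×.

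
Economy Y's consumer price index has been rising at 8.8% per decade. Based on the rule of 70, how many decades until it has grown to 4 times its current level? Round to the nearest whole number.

At 8.8% it doubles every 70/8.8 ≈ 7.95 decades.
4 = 2^2, so 2 doublings → 16 decades.

approximately 16 decades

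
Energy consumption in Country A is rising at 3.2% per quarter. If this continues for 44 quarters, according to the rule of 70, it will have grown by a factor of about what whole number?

At 3.2% one doubling takes ≈ 21.88 quarters; 44 quarters is 2 of them, so ×4.

about 4 times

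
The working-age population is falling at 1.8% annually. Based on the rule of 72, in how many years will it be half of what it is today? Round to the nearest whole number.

≈ 40 years

The rule works in reverse for decay: 72/1.8 ≈ 40.00 years to halve.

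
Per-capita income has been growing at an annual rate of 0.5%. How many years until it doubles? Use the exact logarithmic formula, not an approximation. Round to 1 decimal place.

139.0 years

t = ln(2) / ln(1 + 0.005) = 0.6931 / 0.004988 ≈ 138.95.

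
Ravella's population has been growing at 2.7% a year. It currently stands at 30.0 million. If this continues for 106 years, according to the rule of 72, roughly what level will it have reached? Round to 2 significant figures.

≈ 470 million

It doubles every 72/2.7 ≈ 26.67 years, so 106 years is 3.97 doublings.
2^3.97 ≈ 15.67; 30.0 × 15.67 ≈ 470 million.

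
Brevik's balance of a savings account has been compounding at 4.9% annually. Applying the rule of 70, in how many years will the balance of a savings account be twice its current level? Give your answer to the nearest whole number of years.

approximately 14 years

70/4.9 ≈ 14.29, so it doubles roughly every 14 years.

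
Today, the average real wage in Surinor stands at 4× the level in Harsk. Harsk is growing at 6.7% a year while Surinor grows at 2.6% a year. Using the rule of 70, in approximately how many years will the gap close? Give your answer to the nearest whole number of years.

The growth-rate gap is 6.7% − 2.6% = 4.1 percentage points.
So the ratio between them halves every 70/4.1 ≈ 17.07 years.
A 4× gap closes after 2 halvings: 2 × 17.07 ≈ 34 years.

about 34 years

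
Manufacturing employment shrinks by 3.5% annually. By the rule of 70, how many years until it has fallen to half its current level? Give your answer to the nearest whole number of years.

about 20 years

The rule works in reverse for decay: 70/3.5 ≈ 20.00 years to halve.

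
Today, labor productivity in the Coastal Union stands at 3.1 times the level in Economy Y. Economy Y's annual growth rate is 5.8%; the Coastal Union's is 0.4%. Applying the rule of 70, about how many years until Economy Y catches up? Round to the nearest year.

What matters is the difference: 5.4 pp.
Rule of 70 on the gap: the ratio halves every 70/5.4 ≈ 12.96 years.
A 3.1 times gap takes log₂(3.1) ≈ 1.63 halvings to close: 1.63 × 12.96 ≈ 21 years.

around 21 years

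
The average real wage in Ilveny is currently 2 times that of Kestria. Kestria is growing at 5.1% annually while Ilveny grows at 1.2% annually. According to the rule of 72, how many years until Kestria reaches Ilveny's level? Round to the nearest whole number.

≈ 18 years

The growth-rate gap is 5.1% − 1.2% = 3.9 percentage points.
So the ratio between them halves every 72/3.9 ≈ 18.46 years.
A 2 times gap closes after 1 halving: 1 × 18.46 ≈ 18 years.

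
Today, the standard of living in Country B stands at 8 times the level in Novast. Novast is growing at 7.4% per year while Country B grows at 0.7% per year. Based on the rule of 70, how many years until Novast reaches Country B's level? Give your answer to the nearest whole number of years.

about 31 years

The growth-rate gap is 7.4% − 0.7% = 6.7 percentage points.
So the ratio between them halves every 70/6.7 ≈ 10.45 years.
An 8 times gap closes after 3 halvings: 3 × 10.45 ≈ 31 years.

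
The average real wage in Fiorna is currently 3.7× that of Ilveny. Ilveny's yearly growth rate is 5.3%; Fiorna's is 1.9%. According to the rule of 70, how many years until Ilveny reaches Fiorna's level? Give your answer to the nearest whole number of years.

around 39 years

Ilveny gains on Fiorna at 5.3% − 1.9% = 3.4 points a year.
At that relative rate the gap halves every 70/3.4 ≈ 20.59 years.
A 3.7× gap takes log₂(3.7) ≈ 1.89 halvings to close: 1.89 × 20.59 ≈ 39 years.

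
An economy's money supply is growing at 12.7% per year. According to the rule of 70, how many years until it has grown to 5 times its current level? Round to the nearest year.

about 13 years

One doubling takes 70/12.7 = 5.51 years.
5× is log₂ 5 ≈ 2.32 doublings, so ≈ 2.32 × 5.51 = 13 years.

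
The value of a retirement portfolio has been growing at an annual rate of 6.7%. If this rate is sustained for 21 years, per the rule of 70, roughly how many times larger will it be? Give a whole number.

Doubling time ≈ 70/6.7 = 10.45 years.
21/10.45 ≈ 2 doublings, so about 2^2 = 4×.

approximately 4 times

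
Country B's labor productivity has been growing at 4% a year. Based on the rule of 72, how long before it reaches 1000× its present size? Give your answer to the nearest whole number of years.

Doubling time ≈ 72/4 = 18.00 years.
1000× is log₂ 1000 ≈ 9.97 doublings, so ≈ 9.97 × 18.00 = 179 years.

≈ 179 years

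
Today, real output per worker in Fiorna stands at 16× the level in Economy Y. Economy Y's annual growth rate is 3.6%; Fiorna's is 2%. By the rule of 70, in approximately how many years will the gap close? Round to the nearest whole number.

What matters is the difference: 1.6 pp.
Rule of 70 on the gap: the ratio halves every 70/1.6 ≈ 43.75 years.
A 16× gap closes after 4 halvings: 4 × 43.75 ≈ 175 years.

around 175 years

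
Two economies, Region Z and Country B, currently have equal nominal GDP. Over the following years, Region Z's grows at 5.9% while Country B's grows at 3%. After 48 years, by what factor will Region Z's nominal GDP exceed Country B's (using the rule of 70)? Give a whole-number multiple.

Rate gap = 5.9% − 3% = 2.9 points.
The ratio doubles every 70/2.9 ≈ 24.14 years.
48/24.14 ≈ 1.99 doublings → ratio ≈ 2^1.99 ≈ 4.

roughly 4 times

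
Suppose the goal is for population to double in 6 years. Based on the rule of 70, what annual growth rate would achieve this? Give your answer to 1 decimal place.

approximately 11.7% a year

70 / 6 ≈ 11.67, so about 11.7% a year.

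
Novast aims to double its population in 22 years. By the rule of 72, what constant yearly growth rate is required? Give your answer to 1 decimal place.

roughly 3.3%

72 / 22 ≈ 3.27, so about 3.3% per year.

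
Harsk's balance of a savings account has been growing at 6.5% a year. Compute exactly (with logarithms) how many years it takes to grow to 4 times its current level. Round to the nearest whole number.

22 years

t = ln(4) / ln(1 + 0.065) = 1.3863 / 0.062975 ≈ 22.01.
≈ 22 years.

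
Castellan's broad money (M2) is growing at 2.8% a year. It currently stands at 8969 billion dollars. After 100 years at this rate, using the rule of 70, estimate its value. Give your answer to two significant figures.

≈ 140000 billion dollars

It doubles every 70/2.8 ≈ 25.00 years, so 100 years is 4.00 doublings.
2^4.00 ≈ 16.00; 8969 × 16.00 ≈ 140000 billion dollars.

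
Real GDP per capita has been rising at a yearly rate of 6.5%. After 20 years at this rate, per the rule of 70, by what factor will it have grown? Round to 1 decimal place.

approximately 3.6 times

Doubling time ≈ 70/6.5 = 10.77 years.
20 years / 10.77 ≈ 1.86 doublings → factor 2^1.86 ≈ 3.6.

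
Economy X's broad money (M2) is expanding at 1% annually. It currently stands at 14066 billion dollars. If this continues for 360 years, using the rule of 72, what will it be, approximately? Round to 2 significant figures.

around 450000 billion dollars

Doubling time ≈ 72/1 = 72.00 years.
360 years is 360/72.00 ≈ 5.00 doublings, a factor of 2^5.00 ≈ 32.00.
14066 × 32.00 ≈ 450000 billion dollars.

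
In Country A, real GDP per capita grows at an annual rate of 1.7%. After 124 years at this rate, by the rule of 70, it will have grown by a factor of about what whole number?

around 8 times

70/1.7 ≈ 41.18 years per doubling.
124 years fits 3 doublings: 2^3 = 8.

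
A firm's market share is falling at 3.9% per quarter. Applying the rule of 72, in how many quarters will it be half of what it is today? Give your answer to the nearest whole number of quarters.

The rule works in reverse for decay: 72/3.9 ≈ 18.46 quarters to halve.

about 18 quarters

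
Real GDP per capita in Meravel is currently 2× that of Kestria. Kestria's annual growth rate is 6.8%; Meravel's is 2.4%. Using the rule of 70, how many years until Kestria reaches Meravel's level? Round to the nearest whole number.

16 years

The growth-rate gap is 6.8% − 2.4% = 4.4 percentage points.
So the ratio between them halves every 70/4.4 ≈ 15.91 years.
A 2× gap closes after 1 halving: 1 × 15.91 ≈ 16 years.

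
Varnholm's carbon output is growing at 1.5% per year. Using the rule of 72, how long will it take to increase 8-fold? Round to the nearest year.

roughly 144 years

Doubling time ≈ 72/1.5 = 48.00 years.
8 = 2^3, so 3 doublings → 144 years.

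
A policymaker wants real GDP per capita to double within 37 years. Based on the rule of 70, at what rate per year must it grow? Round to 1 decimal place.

70 / 37 ≈ 1.89, so about 1.9% per year.

1.9%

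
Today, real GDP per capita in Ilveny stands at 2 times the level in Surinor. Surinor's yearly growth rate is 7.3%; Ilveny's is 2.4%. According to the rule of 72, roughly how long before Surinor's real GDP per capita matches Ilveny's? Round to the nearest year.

about 15 years

What matters is the difference: 4.9 pp.
Rule of 72 on the gap: the ratio halves every 72/4.9 ≈ 14.69 years.
A 2 times gap closes after 1 halving: 1 × 14.69 ≈ 15 years.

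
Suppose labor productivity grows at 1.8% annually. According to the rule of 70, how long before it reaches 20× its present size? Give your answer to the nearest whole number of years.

At 1.8% it doubles every 70/1.8 ≈ 38.89 years.
Reaching 20× takes log₂(20) ≈ 4.32 doublings.
4.32 × 38.89 ≈ 168 years.

about 168 years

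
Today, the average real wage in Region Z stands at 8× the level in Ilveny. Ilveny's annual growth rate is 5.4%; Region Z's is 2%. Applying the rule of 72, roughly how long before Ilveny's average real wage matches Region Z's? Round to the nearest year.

around 64 years

Ilveny gains on Region Z at 5.4% − 2% = 3.4 points a year.
At that relative rate the gap halves every 72/3.4 ≈ 21.18 years.
An 8× gap closes after 3 halvings: 3 × 21.18 ≈ 64 years.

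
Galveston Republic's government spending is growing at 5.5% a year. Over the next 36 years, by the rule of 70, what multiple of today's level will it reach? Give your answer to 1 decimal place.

Doubling time ≈ 70/5.5 = 12.73 years.
36 years / 12.73 ≈ 2.83 doublings → factor 2^2.83 ≈ 7.1.

about 7.1 times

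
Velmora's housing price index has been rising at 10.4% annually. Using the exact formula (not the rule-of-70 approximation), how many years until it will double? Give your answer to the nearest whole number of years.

t = ln(2) / ln(1 + 0.104) = 0.6931 / 0.098940 ≈ 7.01.
≈ 7 years.

7 years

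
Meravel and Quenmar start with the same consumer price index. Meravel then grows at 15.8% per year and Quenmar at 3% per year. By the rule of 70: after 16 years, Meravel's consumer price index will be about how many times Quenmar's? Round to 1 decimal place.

around 7.6 times

Only the 12.8-point difference matters.
70/12.8 ≈ 5.47 years per doubling of the ratio; 16 years gives 2.93 doublings, so ≈ 7.6×.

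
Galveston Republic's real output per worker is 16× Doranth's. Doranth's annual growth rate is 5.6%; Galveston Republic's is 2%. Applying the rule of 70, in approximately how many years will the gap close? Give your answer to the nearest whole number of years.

Doranth gains on Galveston Republic at 5.6% − 2% = 3.6 points a year.
At that relative rate the gap halves every 70/3.6 ≈ 19.44 years.
A 16× gap closes after 4 halvings: 4 × 19.44 ≈ 78 years.

78 years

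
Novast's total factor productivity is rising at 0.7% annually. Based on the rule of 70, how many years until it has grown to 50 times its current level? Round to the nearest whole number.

One doubling takes 70/0.7 = 100.00 years.
50× is log₂ 50 ≈ 5.64 doublings, so ≈ 5.64 × 100.00 = 564 years.

564 years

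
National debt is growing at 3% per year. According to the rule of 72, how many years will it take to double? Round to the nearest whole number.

roughly 24 years

At 3%, doubling takes about 72/3 = 24.00 years.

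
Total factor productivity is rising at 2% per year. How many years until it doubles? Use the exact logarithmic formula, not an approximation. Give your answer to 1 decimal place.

35.0 years

t = ln(2) / ln(1 + 0.02) = 0.6931 / 0.019803 ≈ 35.00.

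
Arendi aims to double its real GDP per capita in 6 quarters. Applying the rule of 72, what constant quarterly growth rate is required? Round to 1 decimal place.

72 / 6 ≈ 12.00, so about 12.0% per quarter.

≈ 12.0% per quarter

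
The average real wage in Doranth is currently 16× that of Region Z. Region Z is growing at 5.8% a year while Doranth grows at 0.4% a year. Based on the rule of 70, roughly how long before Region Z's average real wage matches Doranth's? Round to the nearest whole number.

The growth-rate gap is 5.8% − 0.4% = 5.4 percentage points.
So the ratio between them halves every 70/5.4 ≈ 12.96 years.
A 16× gap closes after 4 halvings: 4 × 12.96 ≈ 52 years.

about 52 years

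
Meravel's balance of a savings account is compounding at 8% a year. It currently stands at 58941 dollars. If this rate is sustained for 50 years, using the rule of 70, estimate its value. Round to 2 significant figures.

It doubles every 70/8 ≈ 8.75 years, so 50 years is 5.71 doublings.
2^5.71 ≈ 52.35; 58941 × 52.35 ≈ 3100000 dollars.

around 3100000 dollars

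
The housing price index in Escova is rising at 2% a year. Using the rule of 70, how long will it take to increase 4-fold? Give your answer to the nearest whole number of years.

One doubling takes 70/2 = 35.00 years.
Getting to 4× needs 2 doublings: 2 × 35.00 ≈ 70 years.

≈ 70 years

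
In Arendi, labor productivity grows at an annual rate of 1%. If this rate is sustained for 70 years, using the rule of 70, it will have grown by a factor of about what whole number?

≈ 2 times

Doubling time ≈ 70/1 = 70.00 years.
70/70.00 ≈ 1 doubling, so about 2^1 = 2×.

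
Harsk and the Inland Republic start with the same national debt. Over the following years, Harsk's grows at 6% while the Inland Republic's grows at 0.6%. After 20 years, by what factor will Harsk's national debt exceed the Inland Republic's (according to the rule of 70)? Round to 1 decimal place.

roughly 2.9 times

Harsk pulls ahead at 5.4 pp per year, so the ratio doubles every 70/5.4 ≈ 12.96 years.
In 20 years that's 1.54 doublings: 2^1.54 ≈ 2.9.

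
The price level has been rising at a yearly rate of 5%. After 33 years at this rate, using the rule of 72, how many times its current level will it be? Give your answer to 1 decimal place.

Doubling time ≈ 72/5 = 14.40 years.
33 years / 14.40 ≈ 2.29 doublings → factor 2^2.29 ≈ 4.9.

roughly 4.9 times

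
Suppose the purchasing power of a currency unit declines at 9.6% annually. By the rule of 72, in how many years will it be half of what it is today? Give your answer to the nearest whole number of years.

8 years

Halving time ≈ 72 / 9.6 = 7.50 → 8 years.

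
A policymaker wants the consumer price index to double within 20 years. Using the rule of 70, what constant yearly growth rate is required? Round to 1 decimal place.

about 3.5% per year

70 / 20 ≈ 3.50, so about 3.5% per year.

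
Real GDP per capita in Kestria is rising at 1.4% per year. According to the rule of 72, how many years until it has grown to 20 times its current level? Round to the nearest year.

At 1.4% it doubles every 72/1.4 ≈ 51.43 years.
20× is log₂ 20 ≈ 4.32 doublings, so ≈ 4.32 × 51.43 = 222 years.

approximately 222 years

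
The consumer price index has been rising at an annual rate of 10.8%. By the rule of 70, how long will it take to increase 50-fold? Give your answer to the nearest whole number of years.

One doubling takes 70/10.8 = 6.48 years.
50× is log₂ 50 ≈ 5.64 doublings, so ≈ 5.64 × 6.48 = 37 years.

37 years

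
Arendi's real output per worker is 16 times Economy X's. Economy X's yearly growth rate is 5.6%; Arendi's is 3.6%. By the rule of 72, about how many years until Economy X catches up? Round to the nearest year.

roughly 144 years

Economy X gains on Arendi at 5.6% − 3.6% = 2 points a year.
At that relative rate the gap halves every 72/2 ≈ 36.00 years.
A 16 times gap closes after 4 halvings: 4 × 36.00 ≈ 144 years.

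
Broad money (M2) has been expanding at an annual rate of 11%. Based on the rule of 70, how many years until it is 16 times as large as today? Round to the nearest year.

At 11% it doubles every 70/11 ≈ 6.36 years.
16 = 2^4, so 4 doublings → 25 years.

25 years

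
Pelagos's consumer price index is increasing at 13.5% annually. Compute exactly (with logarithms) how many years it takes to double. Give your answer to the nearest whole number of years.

5 years

t = ln(2) / ln(1 + 0.135) = 0.6931 / 0.126633 ≈ 5.47.
≈ 5 years.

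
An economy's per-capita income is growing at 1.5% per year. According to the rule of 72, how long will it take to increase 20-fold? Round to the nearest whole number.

One doubling takes 72/1.5 = 48.00 years.
Reaching 20× takes log₂(20) ≈ 4.32 doublings.
4.32 × 48.00 ≈ 207 years.

207 years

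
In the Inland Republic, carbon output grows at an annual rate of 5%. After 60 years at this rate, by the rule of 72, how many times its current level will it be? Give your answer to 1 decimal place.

Doubling time ≈ 72/5 = 14.40 years.
60 years / 14.40 ≈ 4.17 doublings → factor 2^4.17 ≈ 18.0.

around 18.0 times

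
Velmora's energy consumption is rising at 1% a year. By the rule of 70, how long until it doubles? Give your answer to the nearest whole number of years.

70/1 ≈ 70.00, so it doubles roughly every 70 years.

70 years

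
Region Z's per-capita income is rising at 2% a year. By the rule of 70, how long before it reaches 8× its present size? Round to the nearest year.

Doubling time ≈ 70/2 = 35.00 years.
8× is 3 doublings, so 3 × 35.00 ≈ 105 years.

about 105 years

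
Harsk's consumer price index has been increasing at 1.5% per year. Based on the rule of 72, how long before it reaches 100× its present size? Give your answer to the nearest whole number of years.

around 319 years

One doubling takes 72/1.5 = 48.00 years.
Reaching 100× takes log₂(100) ≈ 6.64 doublings.
6.64 × 48.00 ≈ 319 years.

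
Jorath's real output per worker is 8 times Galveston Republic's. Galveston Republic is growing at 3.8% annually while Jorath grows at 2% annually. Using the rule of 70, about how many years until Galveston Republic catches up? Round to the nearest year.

approximately 117 years

The growth-rate gap is 3.8% − 2% = 1.8 percentage points.
So the ratio between them halves every 70/1.8 ≈ 38.89 years.
An 8 times gap closes after 3 halvings: 3 × 38.89 ≈ 117 years.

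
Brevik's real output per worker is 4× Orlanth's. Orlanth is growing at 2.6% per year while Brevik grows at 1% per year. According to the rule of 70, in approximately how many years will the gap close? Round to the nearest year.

approximately 88 years

Orlanth gains on Brevik at 2.6% − 1% = 1.6 points a year.
At that relative rate the gap halves every 70/1.6 ≈ 43.75 years.
A 4× gap closes after 2 halvings: 2 × 43.75 ≈ 88 years.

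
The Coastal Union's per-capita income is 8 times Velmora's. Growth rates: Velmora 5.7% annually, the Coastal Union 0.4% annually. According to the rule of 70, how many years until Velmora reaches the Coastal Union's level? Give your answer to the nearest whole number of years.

approximately 40 years

What matters is the difference: 5.3 pp.
Rule of 70 on the gap: the ratio halves every 70/5.3 ≈ 13.21 years.
An 8 times gap closes after 3 halvings: 3 × 13.21 ≈ 40 years.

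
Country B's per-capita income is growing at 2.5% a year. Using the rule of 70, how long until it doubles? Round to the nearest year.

70/2.5 ≈ 28.00, so it doubles roughly every 28 years.

roughly 28 years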